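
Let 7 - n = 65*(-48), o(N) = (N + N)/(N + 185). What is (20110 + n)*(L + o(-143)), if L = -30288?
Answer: -14783170267/21 ≈ -7.0396e+8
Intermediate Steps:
o(N) = 2*N/(185 + N) (o(N) = (2*N)/(185 + N) = 2*N/(185 + N))
n = 3127 (n = 7 - 65*(-48) = 7 - 1*(-3120) = 7 + 3120 = 3127)
(20110 + n)*(L + o(-143)) = (20110 + 3127)*(-30288 + 2*(-143)/(185 - 143)) = 23237*(-30288 + 2*(-143)/42) = 23237*(-30288 + 2*(-143)*(1/42)) = 23237*(-30288 - 143/21) = 23237*(-636191/21) = -14783170267/21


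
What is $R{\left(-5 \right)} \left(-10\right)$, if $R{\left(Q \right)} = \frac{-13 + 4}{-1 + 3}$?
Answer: $45$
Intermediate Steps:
$R{\left(Q \right)} = - \frac{9}{2}$
$R{\left(-5 \right)} \left(-10\right) = \left(- \frac{9}{2}\right) \left(-10\right) = 45$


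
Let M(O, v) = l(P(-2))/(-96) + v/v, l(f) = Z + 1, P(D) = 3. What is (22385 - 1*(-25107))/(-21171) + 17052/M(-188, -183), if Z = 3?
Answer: 8663097092/486933 ≈ 17791.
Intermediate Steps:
l(f) = 4 (l(f) = 3 + 1 = 4)
M(O, v) = 23/24 (M(O, v) = 4/(-96) + v/v = 4*(-1/96) + 1 = -1/24 + 1 = 23/24)
(22385 - 1*(-25107))/(-21171) + 17052/M(-188, -183) = (22385 - 1*(-25107))/(-21171) + 17052/(23/24) = (22385 + 25107)*(-1/21171) + 17052*(24/23) = 47492*(-1/21171) + 409248/23 = -47492/21171 + 409248/23 = 8663097092/486933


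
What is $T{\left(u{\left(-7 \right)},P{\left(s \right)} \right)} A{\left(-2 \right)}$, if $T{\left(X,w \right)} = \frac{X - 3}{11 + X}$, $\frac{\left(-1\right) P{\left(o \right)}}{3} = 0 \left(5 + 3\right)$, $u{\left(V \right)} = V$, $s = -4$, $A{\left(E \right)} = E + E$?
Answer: $10$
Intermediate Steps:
$A{\left(E \right)} = 2 E$
$P{\left(o \right)} = 0$ ($P{\left(o \right)} = - 3 \cdot 0 \left(5 + 3\right) = - 3 \cdot 0 \cdot 8 = \left(-3\right) 0 = 0$)
$T{\left(X,w \right)} = \frac{-3 + X}{11 + X}$
$T{\left(u{\left(-7 \right)},P{\left(s \right)} \right)} A{\left(-2 \right)} = \frac{-3 - 7}{11 - 7} \cdot 2 \left(-2\right) = \frac{1}{4} \left(-10\right) \left(-4\right) = \left(- \frac{5}{2}\right) \left(-4\right) = 10$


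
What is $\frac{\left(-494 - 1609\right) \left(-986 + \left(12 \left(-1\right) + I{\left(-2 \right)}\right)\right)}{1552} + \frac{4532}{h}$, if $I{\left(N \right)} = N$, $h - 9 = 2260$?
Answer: $\frac{597342583}{440186} \approx 1357.0$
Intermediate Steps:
$h = 2269$ ($h = 9 + 2260 = 2269$)
$\frac{\left(-494 - 1609\right) \left(-986 + \left(12 \left(-1\right) + I{\left(-2 \right)}\right)\right)}{1552} + \frac{4532}{h} = \frac{\left(-494 - 1609\right) \left(-986 + \left(12 \left(-1\right) - 2\right)\right)}{1552} + \frac{4532}{2269} = - 2103 \left(-986 - 14\right) \frac{1}{1552} + 4532 \cdot \frac{1}{2269} = - 2103 \left(-986 - 14\right) \frac{1}{1552} + \frac{4532}{2269} = \left(-2103\right) \left(-1000\right) \frac{1}{1552} + \frac{4532}{2269} = 2103000 \cdot \frac{1}{1552} + \frac{4532}{2269} = \frac{262875}{194} + \frac{4532}{2269} = \frac{597342583}{440186}$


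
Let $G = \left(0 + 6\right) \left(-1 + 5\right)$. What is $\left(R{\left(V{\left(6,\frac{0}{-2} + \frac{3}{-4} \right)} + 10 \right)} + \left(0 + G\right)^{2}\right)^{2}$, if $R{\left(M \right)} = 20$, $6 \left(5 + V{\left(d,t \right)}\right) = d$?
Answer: $355216$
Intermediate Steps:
$V{\left(d,t \right)} = -5 + \frac{d}{6}$
$G = 24$ ($G = 6 \cdot 4 = 24$)
$\left(R{\left(V{\left(6,\frac{0}{-2} + \frac{3}{-4} \right)} + 10 \right)} + \left(0 + G\right)^{2}\right)^{2} = \left(20 + \left(0 + 24\right)^{2}\right)^{2} = \left(20 + 24^{2}\right)^{2} = \left(20 + 576\right)^{2} = 596^{2} = 355216$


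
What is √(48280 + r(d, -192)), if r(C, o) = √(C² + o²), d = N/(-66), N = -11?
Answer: √(1738080 + 6*√1327105)/6 ≈ 220.16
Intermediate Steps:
d = ⅙ (d = -11/(-66) = -11*(-1/66) = ⅙ ≈ 0.16667)
√(48280 + r(d, -192)) = √(48280 + √((⅙)² + (-192)²)) = √(48280 + √(1/36 + 36864)) = √(48280 + √(1327105/36)) = √(48280 + √1327105/6)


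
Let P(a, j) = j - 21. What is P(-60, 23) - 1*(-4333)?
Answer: 4335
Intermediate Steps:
P(a, j) = -21 + j
P(-60, 23) - 1*(-4333) = (-21 + 23) - 1*(-4333) = 2 + 4333 = 4335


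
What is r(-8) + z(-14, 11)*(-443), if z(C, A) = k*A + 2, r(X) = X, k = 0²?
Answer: -894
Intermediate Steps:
k = 0
z(C, A) = 2 (z(C, A) = 0*A + 2 = 0 + 2 = 2)
r(-8) + z(-14, 11)*(-443) = -8 + 2*(-443) = -8 - 886 = -894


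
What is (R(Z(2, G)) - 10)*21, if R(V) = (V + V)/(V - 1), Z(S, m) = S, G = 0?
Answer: -126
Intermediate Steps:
R(V) = 2*V/(-1 + V) (R(V) = (2*V)/(-1 + V) = 2*V/(-1 + V))
(R(Z(2, G)) - 10)*21 = (2*2/(-1 + 2) - 10)*21 = (2*2/1 - 10)*21 = (2*2*1 - 10)*21 = (4 - 10)*21 = -6*21 = -126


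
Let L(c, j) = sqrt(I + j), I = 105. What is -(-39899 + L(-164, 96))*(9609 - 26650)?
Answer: -679918859 + 17041*sqrt(201) ≈ -6.7968e+8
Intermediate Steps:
L(c, j) = sqrt(105 + j)
-(-39899 + L(-164, 96))*(9609 - 26650) = -(-39899 + sqrt(105 + 96))*(9609 - 26650) = -(-39899 + sqrt(201))*(-17041) = -(679918859 - 17041*sqrt(201)) = -679918859 + 17041*sqrt(201)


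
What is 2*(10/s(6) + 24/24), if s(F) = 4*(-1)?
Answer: -3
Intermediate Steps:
s(F) = -4
2*(10/s(6) + 24/24) = 2*(10/(-4) + 24/24) = 2*(10*(-¼) + 24*(1/24)) = 2*(-5/2 + 1) = 2*(-3/2) = -3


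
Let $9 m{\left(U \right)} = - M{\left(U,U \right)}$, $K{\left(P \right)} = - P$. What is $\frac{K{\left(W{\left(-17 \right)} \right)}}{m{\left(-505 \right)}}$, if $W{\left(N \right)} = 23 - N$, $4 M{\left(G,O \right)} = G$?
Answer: $- \frac{288}{101} \approx -2.8515$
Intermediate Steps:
$M{\left(G,O \right)} = \frac{G}{4}$
$m{\left(U \right)} = - \frac{U}{36}$ ($m{\left(U \right)} = \frac{\left(-1\right) \frac{U}{4}}{9} = \frac{\left(- \frac{1}{4}\right) U}{9} = - \frac{U}{36}$)
$\frac{K{\left(W{\left(-17 \right)} \right)}}{m{\left(-505 \right)}} = \frac{\left(-1\right) \left(23 - -17\right)}{\left(- \frac{1}{36}\right) \left(-505\right)} = \frac{\left(-1\right) \left(23 + 17\right)}{\frac{505}{36}} = \left(-1\right) 40 \cdot \frac{36}{505} = \left(-40\right) \frac{36}{505} = - \frac{288}{101}$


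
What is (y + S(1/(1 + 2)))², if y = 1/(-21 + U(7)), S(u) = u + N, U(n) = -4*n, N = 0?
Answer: 2116/21609 ≈ 0.097922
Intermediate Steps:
S(u) = u (S(u) = u + 0 = u)
y = -1/49 (y = 1/(-21 - 4*7) = 1/(-21 - 28) = 1/(-49) = -1/49 ≈ -0.020408)
(y + S(1/(1 + 2)))² = (-1/49 + 1/(1 + 2))² = (-1/49 + 1/3)² = (-1/49 + ⅓)² = (46/147)² = 2116/21609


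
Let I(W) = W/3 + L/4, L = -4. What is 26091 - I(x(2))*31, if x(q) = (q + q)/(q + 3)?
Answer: 391706/15 ≈ 26114.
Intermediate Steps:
x(q) = 2*q/(3 + q) (x(q) = (2*q)/(3 + q) = 2*q/(3 + q))
I(W) = -1 + W/3 (I(W) = W/3 - 4/4 = W*(⅓) - 4*¼ = W/3 - 1 = -1 + W/3)
26091 - I(x(2))*31 = 26091 - (-1 + (2*2/(3 + 2))/3)*31 = 26091 - (-1 + (2*2/5)/3)*31 = 26091 - (-1 + (2*2*(⅕))/3)*31 = 26091 - (-1 + (⅓)*(⅘))*31 = 26091 - (-1 + 4/15)*31 = 26091 - (-11)*31/15 = 26091 - 1*(-341/15) = 26091 + 341/15 = 391706/15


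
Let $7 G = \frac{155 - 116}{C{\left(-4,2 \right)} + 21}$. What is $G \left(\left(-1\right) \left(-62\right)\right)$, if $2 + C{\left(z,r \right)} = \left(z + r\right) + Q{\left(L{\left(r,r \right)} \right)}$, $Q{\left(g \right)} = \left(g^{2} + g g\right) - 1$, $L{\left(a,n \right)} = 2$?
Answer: $\frac{403}{28} \approx 14.393$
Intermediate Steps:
$Q{\left(g \right)} = -1 + 2 g^{2}$ ($Q{\left(g \right)} = \left(g^{2} + g^{2}\right) - 1 = 2 g^{2} - 1 = -1 + 2 g^{2}$)
$C{\left(z,r \right)} = 5 + r + z$ ($C{\left(z,r \right)} = -2 - \left(1 - 8 - r - z\right) = -2 + \left(\left(r + z\right) + \left(-1 + 2 \cdot 4\right)\right) = -2 + \left(\left(r + z\right) + \left(-1 + 8\right)\right) = -2 + \left(\left(r + z\right) + 7\right) = -2 + \left(7 + r + z\right) = 5 + r + z$)
$G = \frac{13}{56}$ ($G = \frac{\left(155 - 116\right) \frac{1}{\left(5 + 2 - 4\right) + 21}}{7} = \frac{39 \frac{1}{3 + 21}}{7} = \frac{39 \cdot \frac{1}{24}}{7} = \frac{1}{7} \cdot \frac{13}{8} = \frac{13}{56} \approx 0.23214$)
$G \left(\left(-1\right) \left(-62\right)\right) = \frac{13 \left(\left(-1\right) \left(-62\right)\right)}{56} = \frac{13}{56} \cdot 62 = \frac{403}{28}$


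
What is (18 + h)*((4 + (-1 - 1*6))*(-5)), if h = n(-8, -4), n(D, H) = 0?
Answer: 270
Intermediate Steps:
h = 0
(18 + h)*((4 + (-1 - 1*6))*(-5)) = (18 + 0)*((4 + (-1 - 1*6))*(-5)) = 18*((4 + (-1 - 6))*(-5)) = 18*((4 - 7)*(-5)) = 18*(-3*(-5)) = 18*15 = 270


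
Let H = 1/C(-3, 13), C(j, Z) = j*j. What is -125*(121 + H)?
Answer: -136250/9 ≈ -15139.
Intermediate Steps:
C(j, Z) = j**2
H = 1/9 (H = 1/((-3)**2) = 1/9 ≈ 0.11111)
-125*(121 + H) = -125*(121 + 1/9) = -125*1090/9 = -136250/9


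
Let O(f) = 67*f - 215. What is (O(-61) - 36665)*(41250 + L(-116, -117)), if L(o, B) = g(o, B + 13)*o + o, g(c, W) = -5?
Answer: -1708897438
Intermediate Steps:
O(f) = -215 + 67*f
L(o, B) = -4*o (L(o, B) = -5*o + o = -4*o)
(O(-61) - 36665)*(41250 + L(-116, -117)) = ((-215 + 67*(-61)) - 36665)*(41250 - 4*(-116)) = ((-215 - 4087) - 36665)*(41250 + 464) = (-4302 - 36665)*41714 = -40967*41714 = -1708897438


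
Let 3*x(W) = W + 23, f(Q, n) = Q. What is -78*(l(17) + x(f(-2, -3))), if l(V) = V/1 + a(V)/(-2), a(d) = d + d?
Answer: -546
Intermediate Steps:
a(d) = 2*d
x(W) = 23/3 + W/3 (x(W) = (W + 23)/3 = (23 + W)/3 = 23/3 + W/3)
l(V) = 0 (l(V) = V/1 + (2*V)/(-2) = V*1 + (2*V)*(-½) = V - V = 0)
-78*(l(17) + x(f(-2, -3))) = -78*(0 + (23/3 + (⅓)*(-2))) = -78*(0 + (23/3 - ⅔)) = -78*(0 + 7) = -78*7 = -546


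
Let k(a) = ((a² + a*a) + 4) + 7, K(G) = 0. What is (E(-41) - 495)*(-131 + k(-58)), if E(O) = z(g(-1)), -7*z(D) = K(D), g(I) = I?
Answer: -3270960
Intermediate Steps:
z(D) = 0 (z(D) = -⅐*0 = 0)
E(O) = 0
k(a) = 11 + 2*a² (k(a) = ((a² + a²) + 4) + 7 = (2*a² + 4) + 7 = (4 + 2*a²) + 7 = 11 + 2*a²)
(E(-41) - 495)*(-131 + k(-58)) = (0 - 495)*(-131 + (11 + 2*(-58)²)) = -495*(-131 + (11 + 2*3364)) = -495*(-131 + (11 + 6728)) = -495*(-131 + 6739) = -495*6608 = -3270960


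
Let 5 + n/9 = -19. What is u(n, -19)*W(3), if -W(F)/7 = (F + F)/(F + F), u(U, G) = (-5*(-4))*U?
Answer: 30240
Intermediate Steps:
n = -216 (n = -45 + 9*(-19) = -45 - 171 = -216)
u(U, G) = 20*U
W(F) = -7 (W(F) = -7*(F + F)/(F + F) = -7*2*F/(2*F) = -7*2*F*1/(2*F) = -7*1 = -7)
u(n, -19)*W(3) = (20*(-216))*(-7) = -4320*(-7) = 30240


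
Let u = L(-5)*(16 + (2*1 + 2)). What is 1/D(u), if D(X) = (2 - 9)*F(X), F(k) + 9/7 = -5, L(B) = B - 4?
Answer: 1/44 ≈ 0.022727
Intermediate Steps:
L(B) = -4 + B
F(k) = -44/7 (F(k) = -9/7 - 5 = -44/7)
u = -180 (u = (-4 - 5)*(16 + (2*1 + 2)) = -9*(16 + (2 + 2)) = -9*(16 + 4) = -9*20 = -180)
D(X) = 44 (D(X) = (2 - 9)*(-44/7) = -7*(-44/7) = 44)
1/D(u) = 1/44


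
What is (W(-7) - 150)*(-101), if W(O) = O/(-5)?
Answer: 75043/5 ≈ 15009.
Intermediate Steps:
W(O) = -O/5 (W(O) = O*(-⅕) = -O/5)
(W(-7) - 150)*(-101) = (-⅕*(-7) - 150)*(-101) = (7/5 - 150)*(-101) = -743/5*(-101) = 75043/5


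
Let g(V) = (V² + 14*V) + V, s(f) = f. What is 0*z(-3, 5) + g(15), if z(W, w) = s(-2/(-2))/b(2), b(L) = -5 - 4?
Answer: 450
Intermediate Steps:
g(V) = V² + 15*V
b(L) = -9
z(W, w) = -⅑ (z(W, w) = -2/(-2)/(-9) = -2*(-½)*(-⅑) = 1*(-⅑) = -⅑)
0*z(-3, 5) + g(15) = 0*(-⅑) + 15*(15 + 15) = 0 + 15*30 = 0 + 450 = 450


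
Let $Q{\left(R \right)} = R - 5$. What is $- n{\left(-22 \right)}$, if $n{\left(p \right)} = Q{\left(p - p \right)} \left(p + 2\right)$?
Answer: $-100$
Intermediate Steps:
$Q{\left(R \right)} = -5 + R$
$n{\left(p \right)} = -10 - 5 p$ ($n{\left(p \right)} = \left(-5 + \left(p - p\right)\right) \left(p + 2\right) = \left(-5 + 0\right) \left(2 + p\right) = - 5 \left(2 + p\right) = -10 - 5 p$)
$- n{\left(-22 \right)} = - (-10 - -110) = - (-10 + 110) = \left(-1\right) 100 = -100$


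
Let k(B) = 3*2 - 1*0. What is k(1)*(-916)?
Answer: -5496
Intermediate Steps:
k(B) = 6 (k(B) = 6 + 0 = 6)
k(1)*(-916) = 6*(-916) = -5496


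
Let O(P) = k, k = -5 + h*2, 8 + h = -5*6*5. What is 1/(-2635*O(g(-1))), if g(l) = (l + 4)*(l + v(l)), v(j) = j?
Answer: 1/845835 ≈ 1.1823e-6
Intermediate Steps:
h = -158 (h = -8 - 5*6*5 = -8 - 30*5 = -8 - 150 = -158)
k = -321 (k = -5 - 158*2 = -5 - 316 = -321)
g(l) = 2*l*(4 + l) (g(l) = (l + 4)*(l + l) = (4 + l)*(2*l) = 2*l*(4 + l))
O(P) = -321
1/(-2635*O(g(-1))) = 1/(-2635*(-321)) = 1/845835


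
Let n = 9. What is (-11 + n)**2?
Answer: 4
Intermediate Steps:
(-11 + n)**2 = (-11 + 9)**2 = (-2)**2 = 4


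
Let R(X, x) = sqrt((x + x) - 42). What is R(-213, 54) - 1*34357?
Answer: -34357 + sqrt(66) ≈ -34349.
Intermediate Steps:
R(X, x) = sqrt(-42 + 2*x) (R(X, x) = sqrt(2*x - 42) = sqrt(-42 + 2*x))
R(-213, 54) - 1*34357 = sqrt(-42 + 2*54) - 1*34357 = sqrt(-42 + 108) - 34357 = sqrt(66) - 34357 = -34357 + sqrt(66)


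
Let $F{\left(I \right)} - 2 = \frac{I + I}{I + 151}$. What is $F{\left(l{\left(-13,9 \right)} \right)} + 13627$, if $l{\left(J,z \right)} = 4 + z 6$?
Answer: $\frac{2848577}{209} \approx 13630.0$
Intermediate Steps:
$l{\left(J,z \right)} = 4 + 6 z$
$F{\left(I \right)} = 2 + \frac{2 I}{151 + I}$ ($F{\left(I \right)} = 2 + \frac{I + I}{I + 151} = 2 + \frac{2 I}{151 + I}$)
$F{\left(l{\left(-13,9 \right)} \right)} + 13627 = \frac{2 \left(151 + 2 \left(4 + 6 \cdot 9\right)\right)}{151 + \left(4 + 6 \cdot 9\right)} + 13627 = \frac{2 \left(151 + 2 \left(4 + 54\right)\right)}{151 + \left(4 + 54\right)} + 13627 = \frac{2 \left(151 + 2 \cdot 58\right)}{151 + 58} + 13627 = \frac{2 \left(151 + 116\right)}{209} + 13627 = 2 \cdot \frac{1}{209} \cdot 267 + 13627 = \frac{534}{209} + 13627 = \frac{2848577}{209}$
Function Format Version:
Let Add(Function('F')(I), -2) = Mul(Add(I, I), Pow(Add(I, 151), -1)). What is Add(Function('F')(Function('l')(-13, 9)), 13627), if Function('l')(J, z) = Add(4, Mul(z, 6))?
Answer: Rational(2848577, 209) ≈ 13630.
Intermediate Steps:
Function('l')(J, z) = Add(4, Mul(6, z))
Function('F')(I) = Add(2, Mul(2, I, Pow(Add(151, I), -1))) (Function('F')(I) = Add(2, Mul(Add(I, I), Pow(Add(I, 151), -1))) = Add(2, Mul(Mul(2, I), Pow(Add(151, I), -1))) = Add(2, Mul(2, I, Pow(Add(151, I), -1))))
Add(Function('F')(Function('l')(-13, 9)), 13627) = Add(Mul(2, Pow(Add(151, Add(4, Mul(6, 9))), -1), Add(151, Mul(2, Add(4, Mul(6, 9))))), 13627) = Add(Mul(2, Pow(Add(151, Add(4, 54)), -1), Add(151, Mul(2, Add(4, 54)))), 13627) = Add(Mul(2, Pow(Add(151, 58), -1), Add(151, Mul(2, 58))), 13627) = Add(Mul(2, Pow(209, -1), Add(151, 116)), 13627) = Add(Mul(2, Rational(1, 209), 267), 13627) = Add(Rational(534, 209), 13627) = Rational(2848577, 209)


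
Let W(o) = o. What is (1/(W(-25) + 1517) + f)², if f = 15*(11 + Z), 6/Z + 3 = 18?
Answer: 65092847689/2226064 ≈ 29241.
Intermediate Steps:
Z = ⅖ (Z = 6/(-3 + 18) = 6/15 = 6*(1/15) = ⅖ ≈ 0.40000)
f = 171 (f = 15*(11 + ⅖) = 15*(57/5) = 171)
(1/(W(-25) + 1517) + f)² = (1/(-25 + 1517) + 171)² = (1/1492 + 171)² = (255133/1492)² = 65092847689/2226064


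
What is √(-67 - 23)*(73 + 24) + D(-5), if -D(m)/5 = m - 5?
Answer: 50 + 291*I*√10 ≈ 50.0 + 920.22*I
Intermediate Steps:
D(m) = 25 - 5*m (D(m) = -5*(m - 5) = -5*(-5 + m) = 25 - 5*m)
√(-67 - 23)*(73 + 24) + D(-5) = √(-67 - 23)*(73 + 24) + (25 - 5*(-5)) = √(-90)*97 + (25 + 25) = (3*I*√10)*97 + 50 = 291*I*√10 + 50 = 50 + 291*I*√10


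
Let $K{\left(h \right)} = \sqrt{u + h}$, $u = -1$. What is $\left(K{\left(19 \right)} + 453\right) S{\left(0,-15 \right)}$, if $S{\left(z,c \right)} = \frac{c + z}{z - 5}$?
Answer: $1359 + 9 \sqrt{2} \approx 1371.7$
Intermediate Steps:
$S{\left(z,c \right)} = \frac{c + z}{-5 + z}$
$K{\left(h \right)} = \sqrt{-1 + h}$
$\left(K{\left(19 \right)} + 453\right) S{\left(0,-15 \right)} = \left(\sqrt{-1 + 19} + 453\right) \frac{-15 + 0}{-5 + 0} = \left(\sqrt{18} + 453\right) \frac{1}{-5} \left(-15\right) = \left(3 \sqrt{2} + 453\right) \left(\left(- \frac{1}{5}\right) \left(-15\right)\right) = \left(453 + 3 \sqrt{2}\right) 3 = 1359 + 9 \sqrt{2}$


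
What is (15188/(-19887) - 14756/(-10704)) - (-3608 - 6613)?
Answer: 181323310769/17739204 ≈ 10222.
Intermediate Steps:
(15188/(-19887) - 14756/(-10704)) - (-3608 - 6613) = (15188*(-1/19887) - 14756*(-1/10704)) - 1*(-10221) = (-15188/19887 + 3689/2676) + 10221 = 10906685/17739204 + 10221 = 181323310769/17739204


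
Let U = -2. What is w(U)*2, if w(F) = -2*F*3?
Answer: 24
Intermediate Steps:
w(F) = -6*F
w(U)*2 = -6*(-2)*2 = 12*2 = 24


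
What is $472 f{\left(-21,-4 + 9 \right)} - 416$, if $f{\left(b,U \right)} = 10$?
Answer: $4304$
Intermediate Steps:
$472 f{\left(-21,-4 + 9 \right)} - 416 = 472 \cdot 10 - 416 = 4720 - 416 = 4304$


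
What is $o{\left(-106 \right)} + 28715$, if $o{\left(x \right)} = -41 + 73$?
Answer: $28747$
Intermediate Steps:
$o{\left(x \right)} = 32$
$o{\left(-106 \right)} + 28715 = 32 + 28715 = 28747$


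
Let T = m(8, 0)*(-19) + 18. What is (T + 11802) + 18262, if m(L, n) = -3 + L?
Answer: 29987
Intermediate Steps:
T = -77 (T = (-3 + 8)*(-19) + 18 = 5*(-19) + 18 = -95 + 18 = -77)
(T + 11802) + 18262 = (-77 + 11802) + 18262 = 11725 + 18262 = 29987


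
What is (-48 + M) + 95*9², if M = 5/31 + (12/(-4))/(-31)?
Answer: 237065/31 ≈ 7647.3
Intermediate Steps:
M = 8/31 (M = 5*(1/31) + (12*(-¼))*(-1/31) = 5/31 - 3*(-1/31) = 5/31 + 3/31 = 8/31 ≈ 0.25806)
(-48 + M) + 95*9² = (-48 + 8/31) + 95*9² = -1480/31 + 95*81 = -1480/31 + 7695 = 237065/31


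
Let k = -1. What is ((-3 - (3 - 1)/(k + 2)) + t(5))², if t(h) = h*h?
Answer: 400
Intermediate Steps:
t(h) = h²
((-3 - (3 - 1)/(k + 2)) + t(5))² = ((-3 - (3 - 1)/(-1 + 2)) + 5²)² = ((-3 - 2/1) + 25)² = ((-3 - 2) + 25)² = (-5 + 25)² = 20² = 400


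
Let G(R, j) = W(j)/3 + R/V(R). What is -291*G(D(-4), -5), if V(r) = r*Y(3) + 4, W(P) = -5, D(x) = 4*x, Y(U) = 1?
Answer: 97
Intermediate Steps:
V(r) = 4 + r (V(r) = r*1 + 4 = r + 4 = 4 + r)
G(R, j) = -5/3 + R/(4 + R)
-291*G(D(-4), -5) = -194*(-10 - 4*(-4))/(4 + 4*(-4)) = -194*(-10 - 1*(-16))/(4 - 16) = -194*(-10 + 16)/(-12) = -194*(-1)*6/12 = -291*(-1/3) = 97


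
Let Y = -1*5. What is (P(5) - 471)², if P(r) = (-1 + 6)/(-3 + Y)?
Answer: 14235529/64 ≈ 2.2243e+5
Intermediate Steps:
Y = -5
P(r) = -5/8 (P(r) = (-1 + 6)/(-3 - 5) = 5/(-8) = 5*(-⅛) = -5/8)
(P(5) - 471)² = (-5/8 - 471)² = (-3773/8)² = 14235529/64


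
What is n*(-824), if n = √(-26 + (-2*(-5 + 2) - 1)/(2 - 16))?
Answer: -1236*I*√574/7 ≈ -4230.4*I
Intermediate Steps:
n = 3*I*√574/14 (n = √(-26 + (-2*(-3) - 1)/(-14)) = √(-26 + (6 - 1)*(-1/14)) = √(-26 + 5*(-1/14)) = √(-26 - 5/14) = √(-369/14) = 3*I*√574/14 ≈ 5.1339*I)
n*(-824) = (3*I*√574/14)*(-824) = -1236*I*√574/7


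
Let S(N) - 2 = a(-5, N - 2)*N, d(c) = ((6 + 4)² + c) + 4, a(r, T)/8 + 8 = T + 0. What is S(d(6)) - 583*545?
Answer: -229733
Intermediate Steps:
a(r, T) = -64 + 8*T (a(r, T) = -64 + 8*(T + 0) = -64 + 8*T)
d(c) = 104 + c (d(c) = (10² + c) + 4 = (100 + c) + 4 = 104 + c)
S(N) = 2 + N*(-80 + 8*N) (S(N) = 2 + (-64 + 8*(N - 2))*N = 2 + (-64 + 8*(-2 + N))*N = 2 + (-64 + (-16 + 8*N))*N = 2 + (-80 + 8*N)*N = 2 + N*(-80 + 8*N))
S(d(6)) - 583*545 = (2 + 8*(104 + 6)*(-10 + (104 + 6))) - 583*545 = (2 + 8*110*(-10 + 110)) - 317735 = (2 + 8*110*100) - 317735 = (2 + 88000) - 317735 = 88002 - 317735 = -229733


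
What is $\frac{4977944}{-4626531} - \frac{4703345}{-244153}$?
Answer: $\frac{225766939393}{12412982673} \approx 18.188$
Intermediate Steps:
$\frac{4977944}{-4626531} - \frac{4703345}{-244153} = 4977944 \left(- \frac{1}{4626531}\right) - - \frac{4703345}{244153} = - \frac{4977944}{4626531} + \frac{4703345}{244153} = \frac{225766939393}{12412982673}$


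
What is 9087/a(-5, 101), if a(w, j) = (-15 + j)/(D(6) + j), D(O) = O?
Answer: 972309/86 ≈ 11306.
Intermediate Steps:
a(w, j) = (-15 + j)/(6 + j)
9087/a(-5, 101) = 9087/(((-15 + 101)/(6 + 101))) = 9087/((86/107)) = 9087/(((1/107)*86)) = 9087/(86/107) = 9087*(107/86) = 972309/86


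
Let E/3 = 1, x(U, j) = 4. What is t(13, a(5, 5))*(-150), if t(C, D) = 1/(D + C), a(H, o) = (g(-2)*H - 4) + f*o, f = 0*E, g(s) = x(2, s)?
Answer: -150/29 ≈ -5.1724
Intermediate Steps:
E = 3 (E = 3*1 = 3)
g(s) = 4
f = 0 (f = 0*3 = 0)
a(H, o) = -4 + 4*H (a(H, o) = (4*H - 4) + 0*o = (-4 + 4*H) + 0 = -4 + 4*H)
t(C, D) = 1/(C + D)
t(13, a(5, 5))*(-150) = -150/(13 + (-4 + 4*5)) = -150/(13 + (-4 + 20)) = -150/(13 + 16) = -150/29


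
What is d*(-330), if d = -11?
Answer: 3630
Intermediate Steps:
d*(-330) = -11*(-330) = 3630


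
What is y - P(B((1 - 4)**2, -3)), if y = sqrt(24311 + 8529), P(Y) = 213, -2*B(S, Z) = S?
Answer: -213 + 2*sqrt(8210) ≈ -31.782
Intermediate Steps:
B(S, Z) = -S/2
y = 2*sqrt(8210) (y = sqrt(32840) = 2*sqrt(8210) ≈ 181.22)
y - P(B((1 - 4)**2, -3)) = 2*sqrt(8210) - 1*213 = 2*sqrt(8210) - 213 = -213 + 2*sqrt(8210)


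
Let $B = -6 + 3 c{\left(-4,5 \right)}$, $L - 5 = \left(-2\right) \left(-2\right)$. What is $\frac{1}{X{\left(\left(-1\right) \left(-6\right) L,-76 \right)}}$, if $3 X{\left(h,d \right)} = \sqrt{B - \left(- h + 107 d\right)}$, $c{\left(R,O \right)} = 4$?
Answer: $\frac{3 \sqrt{2}}{128} \approx 0.033146$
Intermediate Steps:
$L = 9$ ($L = 5 - -4 = 5 + 4 = 9$)
$B = 6$ ($B = -6 + 3 \cdot 4 = -6 + 12 = 6$)
$X{\left(h,d \right)} = \frac{\sqrt{6 + h - 107 d}}{3}$ ($X{\left(h,d \right)} = \frac{\sqrt{6 - \left(- h + 107 d\right)}}{3} = \frac{\sqrt{6 + h - 107 d}}{3}$)
$\frac{1}{X{\left(\left(-1\right) \left(-6\right) L,-76 \right)}} = \frac{1}{\frac{1}{3} \sqrt{6 + \left(-1\right) \left(-6\right) 9 - -8132}} = \frac{1}{\frac{1}{3} \sqrt{6 + 6 \cdot 9 + 8132}} = \frac{1}{\frac{1}{3} \sqrt{6 + 54 + 8132}} = \frac{1}{\frac{1}{3} \sqrt{8192}} = \frac{1}{\frac{1}{3} \cdot 64 \sqrt{2}} = \frac{1}{\frac{64}{3} \sqrt{2}} = \frac{3 \sqrt{2}}{128}$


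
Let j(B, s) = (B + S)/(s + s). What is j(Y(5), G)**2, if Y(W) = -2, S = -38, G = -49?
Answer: 400/2401 ≈ 0.16660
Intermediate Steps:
j(B, s) = (-38 + B)/(2*s) (j(B, s) = (B - 38)/(s + s) = (-38 + B)/((2*s)) = (-38 + B)*(1/(2*s)) = (-38 + B)/(2*s))
j(Y(5), G)**2 = ((1/2)*(-38 - 2)/(-49))**2 = ((1/2)*(-1/49)*(-40))**2 = (20/49)**2 = 400/2401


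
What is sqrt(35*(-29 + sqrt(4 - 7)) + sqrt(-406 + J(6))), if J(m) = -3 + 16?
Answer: sqrt(-1015 + I*sqrt(393) + 35*I*sqrt(3)) ≈ 1.2615 + 31.884*I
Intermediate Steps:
J(m) = 13
sqrt(35*(-29 + sqrt(4 - 7)) + sqrt(-406 + J(6))) = sqrt(35*(-29 + sqrt(4 - 7)) + sqrt(-406 + 13)) = sqrt(35*(-29 + sqrt(-3)) + sqrt(-393)) = sqrt(35*(-29 + I*sqrt(3)) + I*sqrt(393)) = sqrt((-1015 + 35*I*sqrt(3)) + I*sqrt(393)) = sqrt(-1015 + I*sqrt(393) + 35*I*sqrt(3))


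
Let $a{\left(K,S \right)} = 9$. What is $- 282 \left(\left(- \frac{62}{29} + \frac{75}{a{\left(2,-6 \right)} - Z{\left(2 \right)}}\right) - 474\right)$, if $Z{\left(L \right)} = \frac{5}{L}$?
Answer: $\frac{49393428}{377} \approx 1.3102 \cdot 10^{5}$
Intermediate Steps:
$- 282 \left(\left(- \frac{62}{29} + \frac{75}{a{\left(2,-6 \right)} - Z{\left(2 \right)}}\right) - 474\right) = - 282 \left(\left(- \frac{62}{29} + \frac{75}{9 - \frac{5}{2}}\right) - 474\right) = - 282 \left(\left(- \frac{62}{29} + \frac{75}{\frac{13}{2}}\right) - 474\right) = - 282 \left(\left(- \frac{62}{29} + 75 \cdot \frac{2}{13}\right) - 474\right) = - 282 \left(\left(- \frac{62}{29} + \frac{150}{13}\right) - 474\right) = - 282 \left(\frac{3544}{377} - 474\right) = \left(-282\right) \left(- \frac{175154}{377}\right) = \frac{49393428}{377}$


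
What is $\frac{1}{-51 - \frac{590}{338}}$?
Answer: $- \frac{169}{8914} \approx -0.018959$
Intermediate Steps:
$\frac{1}{-51 - \frac{590}{338}} = \frac{1}{-51 - \frac{295}{169}} = \frac{1}{- \frac{8914}{169}} = - \frac{169}{8914}$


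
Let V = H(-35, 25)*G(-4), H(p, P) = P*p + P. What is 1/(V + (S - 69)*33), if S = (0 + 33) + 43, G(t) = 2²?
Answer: -1/3169 ≈ -0.00031556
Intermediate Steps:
H(p, P) = P + P*p
G(t) = 4
S = 76 (S = 33 + 43 = 76)
V = -3400 (V = (25*(1 - 35))*4 = (25*(-34))*4 = -850*4 = -3400)
1/(V + (S - 69)*33) = 1/(-3400 + (76 - 69)*33) = 1/(-3400 + 7*33) = 1/(-3400 + 231) = 1/(-3169) = -1/3169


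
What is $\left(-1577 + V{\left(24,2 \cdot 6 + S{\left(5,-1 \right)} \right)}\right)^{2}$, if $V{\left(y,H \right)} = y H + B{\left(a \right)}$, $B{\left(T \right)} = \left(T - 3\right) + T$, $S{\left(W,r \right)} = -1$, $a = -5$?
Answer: $1758276$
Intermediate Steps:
$B{\left(T \right)} = -3 + 2 T$ ($B{\left(T \right)} = \left(-3 + T\right) + T = -3 + 2 T$)
$V{\left(y,H \right)} = -13 + H y$ ($V{\left(y,H \right)} = y H + \left(-3 + 2 \left(-5\right)\right) = H y - 13 = -13 + H y$)
$\left(-1577 + V{\left(24,2 \cdot 6 + S{\left(5,-1 \right)} \right)}\right)^{2} = \left(-1577 - \left(13 - \left(2 \cdot 6 - 1\right) 24\right)\right)^{2} = \left(-1577 - \left(13 - \left(12 - 1\right) 24\right)\right)^{2} = \left(-1577 + \left(-13 + 11 \cdot 24\right)\right)^{2} = \left(-1577 + \left(-13 + 264\right)\right)^{2} = \left(-1577 + 251\right)^{2} = \left(-1326\right)^{2} = 1758276$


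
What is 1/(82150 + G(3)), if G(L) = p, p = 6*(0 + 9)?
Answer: 1/82204 ≈ 1.2165e-5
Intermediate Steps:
p = 54 (p = 6*9 = 54)
G(L) = 54
1/(82150 + G(3)) = 1/(82150 + 54) = 1/82204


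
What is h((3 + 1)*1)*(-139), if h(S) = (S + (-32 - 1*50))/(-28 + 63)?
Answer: 10842/35 ≈ 309.77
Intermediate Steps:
h(S) = -82/35 + S/35 (h(S) = (S + (-32 - 50))/35 = (S - 82)*(1/35) = (-82 + S)*(1/35) = -82/35 + S/35)
h((3 + 1)*1)*(-139) = (-82/35 + ((3 + 1)*1)/35)*(-139) = (-82/35 + (4*1)/35)*(-139) = (-82/35 + (1/35)*4)*(-139) = (-82/35 + 4/35)*(-139) = -78/35*(-139) = 10842/35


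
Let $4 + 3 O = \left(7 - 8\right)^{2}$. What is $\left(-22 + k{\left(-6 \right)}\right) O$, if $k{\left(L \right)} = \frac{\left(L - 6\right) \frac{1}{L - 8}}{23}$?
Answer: $\frac{3536}{161} \approx 21.963$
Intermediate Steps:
$O = -1$ ($O = - \frac{4}{3} + \frac{\left(7 - 8\right)^{2}}{3} = - \frac{4}{3} + \frac{\left(-1\right)^{2}}{3} = - \frac{4}{3} + \frac{1}{3} \cdot 1 = - \frac{4}{3} + \frac{1}{3} = -1$)
$k{\left(L \right)} = \frac{-6 + L}{23 \left(-8 + L\right)}$ ($k{\left(L \right)} = \frac{-6 + L}{-8 + L} \frac{1}{23} = \frac{-6 + L}{23 \left(-8 + L\right)}$)
$\left(-22 + k{\left(-6 \right)}\right) O = \left(-22 + \frac{-6 - 6}{23 \left(-8 - 6\right)}\right) \left(-1\right) = \left(-22 + \frac{1}{23} \frac{1}{-14} \left(-12\right)\right) \left(-1\right) = \left(-22 + \frac{1}{23} \left(- \frac{1}{14}\right) \left(-12\right)\right) \left(-1\right) = \left(-22 + \frac{6}{161}\right) \left(-1\right) = \left(- \frac{3536}{161}\right) \left(-1\right) = \frac{3536}{161}$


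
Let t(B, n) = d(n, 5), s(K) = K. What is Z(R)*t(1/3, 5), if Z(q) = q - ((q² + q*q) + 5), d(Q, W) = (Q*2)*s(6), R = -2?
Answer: -900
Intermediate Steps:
d(Q, W) = 12*Q (d(Q, W) = (Q*2)*6 = (2*Q)*6 = 12*Q)
t(B, n) = 12*n
Z(q) = -5 + q - 2*q² (Z(q) = q - ((q² + q²) + 5) = q - (2*q² + 5) = q - (5 + 2*q²) = q + (-5 - 2*q²) = -5 + q - 2*q²)
Z(R)*t(1/3, 5) = (-5 - 2 - 2*(-2)²)*(12*5) = (-5 - 2 - 2*4)*60 = (-5 - 2 - 8)*60 = -15*60 = -900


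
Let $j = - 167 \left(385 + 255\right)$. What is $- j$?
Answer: $106880$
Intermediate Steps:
$j = -106880$ ($j = \left(-167\right) 640 = -106880$)
$- j = \left(-1\right) \left(-106880\right) = 106880$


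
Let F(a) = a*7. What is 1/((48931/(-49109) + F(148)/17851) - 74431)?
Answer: -876644759/65250368647486 ≈ -1.3435e-5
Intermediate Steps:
F(a) = 7*a
1/((48931/(-49109) + F(148)/17851) - 74431) = 1/((48931/(-49109) + (7*148)/17851) - 74431) = 1/((48931*(-1/49109) + 1036*(1/17851)) - 74431) = 1/((-48931/49109 + 1036/17851) - 74431) = 1/(-822590357/876644759 - 74431) = 1/(-65250368647486/876644759) = -876644759/65250368647486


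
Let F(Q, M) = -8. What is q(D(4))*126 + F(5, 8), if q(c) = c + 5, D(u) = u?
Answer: 1126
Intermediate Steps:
q(c) = 5 + c
q(D(4))*126 + F(5, 8) = (5 + 4)*126 - 8 = 9*126 - 8 = 1134 - 8 = 1126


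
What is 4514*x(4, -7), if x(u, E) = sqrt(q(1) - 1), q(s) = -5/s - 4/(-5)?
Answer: 4514*I*sqrt(130)/5 ≈ 10294.0*I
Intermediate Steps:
q(s) = 4/5 - 5/s (q(s) = -5/s - 4*(-1/5) = -5/s + 4/5 = 4/5 - 5/s)
x(u, E) = I*sqrt(130)/5 (x(u, E) = sqrt((4/5 - 5/1) - 1) = sqrt((4/5 - 5*1) - 1) = sqrt((4/5 - 5) - 1) = sqrt(-21/5 - 1) = sqrt(-26/5) = I*sqrt(130)/5)
4514*x(4, -7) = 4514*(I*sqrt(130)/5) = 4514*I*sqrt(130)/5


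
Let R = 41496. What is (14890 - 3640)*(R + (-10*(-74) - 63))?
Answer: 474446250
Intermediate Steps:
(14890 - 3640)*(R + (-10*(-74) - 63)) = (14890 - 3640)*(41496 + (-10*(-74) - 63)) = 11250*(41496 + (740 - 63)) = 11250*(41496 + 677) = 11250*42173 = 474446250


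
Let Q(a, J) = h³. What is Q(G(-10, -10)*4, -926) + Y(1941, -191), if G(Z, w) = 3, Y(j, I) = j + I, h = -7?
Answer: 1407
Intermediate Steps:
Y(j, I) = I + j
Q(a, J) = -343 (Q(a, J) = (-7)³ = -343)
Q(G(-10, -10)*4, -926) + Y(1941, -191) = -343 + (-191 + 1941) = -343 + 1750 = 1407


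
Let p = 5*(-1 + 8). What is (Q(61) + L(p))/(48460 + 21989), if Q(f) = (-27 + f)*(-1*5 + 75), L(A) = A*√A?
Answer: 2380/70449 + 35*√35/70449 ≈ 0.036722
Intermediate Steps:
p = 35 (p = 5*7 = 35)
L(A) = A^(3/2)
Q(f) = -1890 + 70*f (Q(f) = (-27 + f)*(-5 + 75) = (-27 + f)*70 = -1890 + 70*f)
(Q(61) + L(p))/(48460 + 21989) = ((-1890 + 70*61) + 35^(3/2))/(48460 + 21989) = ((-1890 + 4270) + 35*√35)/70449 = (2380 + 35*√35)*(1/70449) = 2380/70449 + 35*√35/70449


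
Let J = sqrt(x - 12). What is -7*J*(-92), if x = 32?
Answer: 1288*sqrt(5) ≈ 2880.1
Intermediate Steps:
J = 2*sqrt(5) (J = sqrt(32 - 12) = sqrt(20) = 2*sqrt(5) ≈ 4.4721)
-7*J*(-92) = -14*sqrt(5)*(-92) = 1288*sqrt(5)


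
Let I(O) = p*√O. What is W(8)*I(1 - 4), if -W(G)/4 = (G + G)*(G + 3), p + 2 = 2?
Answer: 0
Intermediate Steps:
p = 0 (p = -2 + 2 = 0)
W(G) = -8*G*(3 + G) (W(G) = -4*(G + G)*(G + 3) = -4*2*G*(3 + G) = -8*G*(3 + G))
I(O) = 0 (I(O) = 0*√O = 0)
W(8)*I(1 - 4) = -8*8*(3 + 8)*0 = -8*8*11*0 = -704*0 = 0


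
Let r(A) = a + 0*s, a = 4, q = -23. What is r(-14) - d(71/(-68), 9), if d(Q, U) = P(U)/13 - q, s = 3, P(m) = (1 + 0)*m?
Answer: -256/13 ≈ -19.692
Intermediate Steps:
P(m) = m (P(m) = 1*m = m)
d(Q, U) = 23 + U/13 (d(Q, U) = U/13 - 1*(-23) = U*(1/13) + 23 = U/13 + 23 = 23 + U/13)
r(A) = 4 (r(A) = 4 + 0*3 = 4 + 0 = 4)
r(-14) - d(71/(-68), 9) = 4 - (23 + (1/13)*9) = 4 - (23 + 9/13) = 4 - 1*308/13 = 4 - 308/13 = -256/13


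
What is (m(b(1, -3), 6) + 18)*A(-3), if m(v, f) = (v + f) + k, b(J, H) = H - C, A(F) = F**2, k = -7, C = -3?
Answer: 153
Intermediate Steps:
b(J, H) = 3 + H (b(J, H) = H - 1*(-3) = H + 3 = 3 + H)
m(v, f) = -7 + f + v (m(v, f) = (v + f) - 7 = (f + v) - 7 = -7 + f + v)
(m(b(1, -3), 6) + 18)*A(-3) = ((-7 + 6 + (3 - 3)) + 18)*(-3)**2 = ((-7 + 6 + 0) + 18)*9 = (-1 + 18)*9 = 17*9 = 153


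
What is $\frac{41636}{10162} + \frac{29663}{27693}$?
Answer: $\frac{727230577}{140708133} \approx 5.1684$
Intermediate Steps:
$\frac{41636}{10162} + \frac{29663}{27693} = 41636 \cdot \frac{1}{10162} + 29663 \cdot \frac{1}{27693} = \frac{20818}{5081} + \frac{29663}{27693} = \frac{727230577}{140708133}$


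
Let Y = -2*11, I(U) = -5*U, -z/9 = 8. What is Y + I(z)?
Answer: 338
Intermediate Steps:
z = -72 (z = -9*8 = -72)
Y = -22
Y + I(z) = -22 - 5*(-72) = -22 + 360 = 338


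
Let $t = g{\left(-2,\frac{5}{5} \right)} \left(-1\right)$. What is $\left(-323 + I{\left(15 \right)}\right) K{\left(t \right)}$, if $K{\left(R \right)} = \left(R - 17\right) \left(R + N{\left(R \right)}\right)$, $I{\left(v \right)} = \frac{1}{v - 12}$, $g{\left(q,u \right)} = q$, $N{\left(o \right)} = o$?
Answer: $19360$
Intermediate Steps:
$I{\left(v \right)} = \frac{1}{-12 + v}$
$t = 2$ ($t = \left(-2\right) \left(-1\right) = 2$)
$K{\left(R \right)} = 2 R \left(-17 + R\right)$ ($K{\left(R \right)} = \left(R - 17\right) \left(R + R\right) = \left(-17 + R\right) 2 R = 2 R \left(-17 + R\right)$)
$\left(-323 + I{\left(15 \right)}\right) K{\left(t \right)} = \left(-323 + \frac{1}{-12 + 15}\right) 2 \cdot 2 \left(-17 + 2\right) = \left(-323 + \frac{1}{3}\right) 2 \cdot 2 \left(-15\right) = \left(-323 + \frac{1}{3}\right) \left(-60\right) = \left(- \frac{968}{3}\right) \left(-60\right) = 19360$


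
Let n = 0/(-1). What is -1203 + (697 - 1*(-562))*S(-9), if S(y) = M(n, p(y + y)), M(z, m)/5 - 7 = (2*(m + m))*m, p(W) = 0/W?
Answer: 42862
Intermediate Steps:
n = 0 (n = 0*(-1) = 0)
p(W) = 0
M(z, m) = 35 + 20*m² (M(z, m) = 35 + 5*((2*(m + m))*m) = 35 + 5*((2*(2*m))*m) = 35 + 5*((4*m)*m) = 35 + 5*(4*m²) = 35 + 20*m²)
S(y) = 35 (S(y) = 35 + 20*0² = 35 + 20*0 = 35 + 0 = 35)
-1203 + (697 - 1*(-562))*S(-9) = -1203 + (697 - 1*(-562))*35 = -1203 + (697 + 562)*35 = -1203 + 1259*35 = -1203 + 44065 = 42862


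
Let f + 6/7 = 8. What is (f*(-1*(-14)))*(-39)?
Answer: -3900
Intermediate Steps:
f = 50/7 (f = -6/7 + 8 = 50/7 ≈ 7.1429)
(f*(-1*(-14)))*(-39) = (50*(-1*(-14))/7)*(-39) = ((50/7)*14)*(-39) = 100*(-39) = -3900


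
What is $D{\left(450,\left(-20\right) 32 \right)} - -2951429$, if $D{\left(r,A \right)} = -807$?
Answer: $2950622$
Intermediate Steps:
$D{\left(450,\left(-20\right) 32 \right)} - -2951429 = -807 - -2951429 = -807 + 2951429 = 2950622$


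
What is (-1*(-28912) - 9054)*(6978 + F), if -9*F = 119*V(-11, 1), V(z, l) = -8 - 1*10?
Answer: 143295328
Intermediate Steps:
V(z, l) = -18 (V(z, l) = -8 - 10 = -18)
F = 238 (F = -119*(-18)/9 = -1/9*(-2142) = 238)
(-1*(-28912) - 9054)*(6978 + F) = (-1*(-28912) - 9054)*(6978 + 238) = (28912 - 9054)*7216 = 19858*7216 = 143295328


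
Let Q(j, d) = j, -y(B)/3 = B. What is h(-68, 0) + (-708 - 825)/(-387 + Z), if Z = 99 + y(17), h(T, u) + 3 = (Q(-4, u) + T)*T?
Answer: 553420/113 ≈ 4897.5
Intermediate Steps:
y(B) = -3*B
h(T, u) = -3 + T*(-4 + T) (h(T, u) = -3 + (-4 + T)*T = -3 + T*(-4 + T))
Z = 48 (Z = 99 - 3*17 = 99 - 51 = 48)
h(-68, 0) + (-708 - 825)/(-387 + Z) = (-3 + (-68)² - 4*(-68)) + (-708 - 825)/(-387 + 48) = (-3 + 4624 + 272) - 1533/(-339) = 4893 - 1533*(-1/339) = 4893 + 511/113 = 553420/113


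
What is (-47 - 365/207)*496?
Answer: -5006624/207 ≈ -24187.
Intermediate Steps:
(-47 - 365/207)*496 = -10094/207*496 = -5006624/207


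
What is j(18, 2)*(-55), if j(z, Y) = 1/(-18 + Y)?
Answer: 55/16 ≈ 3.4375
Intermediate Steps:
j(18, 2)*(-55) = -55/(-18 + 2) = -55/(-16) = -1/16*(-55) = 55/16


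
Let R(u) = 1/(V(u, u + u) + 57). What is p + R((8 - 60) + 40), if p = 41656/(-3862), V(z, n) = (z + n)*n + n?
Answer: -18680785/1732107 ≈ -10.785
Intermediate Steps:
V(z, n) = n + n*(n + z) (V(z, n) = (n + z)*n + n = n*(n + z) + n = n + n*(n + z))
p = -20828/1931 (p = 41656*(-1/3862) = -20828/1931 ≈ -10.786)
R(u) = 1/(57 + 2*u*(1 + 3*u)) (R(u) = 1/((u + u)*(1 + (u + u) + u) + 57) = 1/((2*u)*(1 + 2*u + u) + 57) = 1/((2*u)*(1 + 3*u) + 57) = 1/(2*u*(1 + 3*u) + 57) = 1/(57 + 2*u*(1 + 3*u)))
p + R((8 - 60) + 40) = -20828/1931 + 1/(57 + 2*((8 - 60) + 40)*(1 + 3*((8 - 60) + 40))) = -20828/1931 + 1/(57 + 2*(-52 + 40)*(1 + 3*(-52 + 40))) = -20828/1931 + 1/(57 + 2*(-12)*(1 + 3*(-12))) = -20828/1931 + 1/(57 + 2*(-12)*(1 - 36)) = -20828/1931 + 1/(57 + 2*(-12)*(-35)) = -20828/1931 + 1/(57 + 840) = -20828/1931 + 1/897 = -18680785/1732107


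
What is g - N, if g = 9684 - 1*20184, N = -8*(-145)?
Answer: -11660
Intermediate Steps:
N = 1160
g = -10500 (g = 9684 - 20184 = -10500)
g - N = -10500 - 1*1160 = -10500 - 1160 = -11660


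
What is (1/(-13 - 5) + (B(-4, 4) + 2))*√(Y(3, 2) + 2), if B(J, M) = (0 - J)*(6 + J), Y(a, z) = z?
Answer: 179/9 ≈ 19.889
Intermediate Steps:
B(J, M) = -J*(6 + J) (B(J, M) = (-J)*(6 + J) = -J*(6 + J))
(1/(-13 - 5) + (B(-4, 4) + 2))*√(Y(3, 2) + 2) = (1/(-13 - 5) + (-1*(-4)*(6 - 4) + 2))*√(2 + 2) = (1/(-18) + (-1*(-4)*2 + 2))*√4 = (-1/18 + (8 + 2))*2 = (-1/18 + 10)*2 = (179/18)*2 = 179/9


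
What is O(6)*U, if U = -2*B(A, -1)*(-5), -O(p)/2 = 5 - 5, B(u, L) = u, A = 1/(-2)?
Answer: 0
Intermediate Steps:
A = -½ (A = 1*(-½) = -½ ≈ -0.50000)
O(p) = 0 (O(p) = -2*(5 - 5) = -2*0 = 0)
U = -5 (U = -2*(-½)*(-5) = 1*(-5) = -5)
O(6)*U = 0*(-5) = 0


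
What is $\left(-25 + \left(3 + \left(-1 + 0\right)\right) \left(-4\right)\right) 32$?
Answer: $-1056$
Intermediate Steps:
$\left(-25 + \left(3 + \left(-1 + 0\right)\right) \left(-4\right)\right) 32 = \left(-25 + \left(3 - 1\right) \left(-4\right)\right) 32 = \left(-25 + 2 \left(-4\right)\right) 32 = \left(-25 - 8\right) 32 = \left(-33\right) 32 = -1056$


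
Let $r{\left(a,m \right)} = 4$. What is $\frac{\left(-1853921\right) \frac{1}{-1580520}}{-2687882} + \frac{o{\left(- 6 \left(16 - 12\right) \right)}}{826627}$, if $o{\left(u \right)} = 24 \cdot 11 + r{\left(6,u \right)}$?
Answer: $\frac{1136998836161053}{3511719193175807280} \approx 0.00032377$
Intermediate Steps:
$o{\left(u \right)} = 268$ ($o{\left(u \right)} = 24 \cdot 11 + 4 = 264 + 4 = 268$)
$\frac{\left(-1853921\right) \frac{1}{-1580520}}{-2687882} + \frac{o{\left(- 6 \left(16 - 12\right) \right)}}{826627} = \frac{\left(-1853921\right) \frac{1}{-1580520}}{-2687882} + \frac{268}{826627} = \left(-1853921\right) \left(- \frac{1}{1580520}\right) \left(- \frac{1}{2687882}\right) + 268 \cdot \frac{1}{826627} = \frac{1853921}{1580520} \left(- \frac{1}{2687882}\right) + \frac{268}{826627} = - \frac{1853921}{4248251258640} + \frac{268}{826627} = \frac{1136998836161053}{3511719193175807280}$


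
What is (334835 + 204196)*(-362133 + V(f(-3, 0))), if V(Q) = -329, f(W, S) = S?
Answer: -195378254322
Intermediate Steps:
(334835 + 204196)*(-362133 + V(f(-3, 0))) = (334835 + 204196)*(-362133 - 329) = 539031*(-362462) = -195378254322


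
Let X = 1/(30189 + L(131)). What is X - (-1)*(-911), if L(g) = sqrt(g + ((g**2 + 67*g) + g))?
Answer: -830239383442/911349521 - 10*sqrt(262)/911349521 ≈ -911.00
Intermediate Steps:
L(g) = sqrt(g**2 + 69*g) (L(g) = sqrt(g + (g**2 + 68*g)) = sqrt(g**2 + 69*g))
X = 1/(30189 + 10*sqrt(262)) (X = 1/(30189 + sqrt(131*(69 + 131))) = 1/(30189 + sqrt(131*200)) = 1/(30189 + sqrt(26200)) = 1/(30189 + 10*sqrt(262)) ≈ 3.2948e-5)
X - (-1)*(-911) = (30189/911349521 - 10*sqrt(262)/911349521) - (-1)*(-911) = (30189/911349521 - 10*sqrt(262)/911349521) - 1*911 = (30189/911349521 - 10*sqrt(262)/911349521) - 911 = -830239383442/911349521 - 10*sqrt(262)/911349521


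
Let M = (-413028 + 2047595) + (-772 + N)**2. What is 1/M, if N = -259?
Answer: 1/2697528 ≈ 3.7071e-7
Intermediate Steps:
M = 2697528 (M = (-413028 + 2047595) + (-772 - 259)**2 = 1634567 + (-1031)**2 = 1634567 + 1062961 = 2697528)
1/M = 1/2697528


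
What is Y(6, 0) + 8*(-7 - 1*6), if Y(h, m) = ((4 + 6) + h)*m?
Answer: -104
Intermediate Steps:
Y(h, m) = m*(10 + h) (Y(h, m) = (10 + h)*m = m*(10 + h))
Y(6, 0) + 8*(-7 - 1*6) = 0*(10 + 6) + 8*(-7 - 1*6) = 0*16 + 8*(-7 - 6) = 0 + 8*(-13) = 0 - 104 = -104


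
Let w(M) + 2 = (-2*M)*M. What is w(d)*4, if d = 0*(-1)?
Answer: -8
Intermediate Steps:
d = 0
w(M) = -2 - 2*M² (w(M) = -2 + (-2*M)*M = -2 - 2*M²)
w(d)*4 = (-2 - 2*0²)*4 = (-2 - 2*0)*4 = (-2 + 0)*4 = -2*4 = -8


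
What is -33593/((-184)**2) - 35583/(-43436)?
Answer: -63611875/367642304 ≈ -0.17303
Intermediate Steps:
-33593/((-184)**2) - 35583/(-43436) = -33593/33856 - 35583*(-1/43436) = -33593*1/33856 + 35583/43436 = -33593/33856 + 35583/43436 = -63611875/367642304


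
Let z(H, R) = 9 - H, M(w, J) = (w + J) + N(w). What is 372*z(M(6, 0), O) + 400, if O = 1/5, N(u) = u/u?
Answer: 1144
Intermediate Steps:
N(u) = 1
O = ⅕ ≈ 0.20000
M(w, J) = 1 + J + w (M(w, J) = (w + J) + 1 = (J + w) + 1 = 1 + J + w)
372*z(M(6, 0), O) + 400 = 372*(9 - (1 + 0 + 6)) + 400 = 372*(9 - 1*7) + 400 = 372*(9 - 7) + 400 = 372*2 + 400 = 744 + 400 = 1144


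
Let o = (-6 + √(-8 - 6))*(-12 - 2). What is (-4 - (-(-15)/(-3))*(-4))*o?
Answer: -2016 + 336*I*√14 ≈ -2016.0 + 1257.2*I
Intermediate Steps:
o = 84 - 14*I*√14 (o = (-6 + √(-14))*(-14) = (-6 + I*√14)*(-14) = 84 - 14*I*√14 ≈ 84.0 - 52.383*I)
(-4 - (-(-15)/(-3))*(-4))*o = (-4 - (-(-15)/(-3))*(-4))*(84 - 14*I*√14) = (-4 - (-(-15)*(-1)/3)*(-4))*(84 - 14*I*√14) = (-4 - (-5*1)*(-4))*(84 - 14*I*√14) = (-4 - (-5)*(-4))*(84 - 14*I*√14) = (-4 - 1*20)*(84 - 14*I*√14) = (-4 - 20)*(84 - 14*I*√14) = -24*(84 - 14*I*√14) = -2016 + 336*I*√14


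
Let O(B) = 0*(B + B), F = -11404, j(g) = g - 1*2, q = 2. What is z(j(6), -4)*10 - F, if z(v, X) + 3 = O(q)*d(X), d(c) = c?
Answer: 11374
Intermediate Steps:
j(g) = -2 + g (j(g) = g - 2 = -2 + g)
O(B) = 0 (O(B) = 0*(2*B) = 0)
z(v, X) = -3 (z(v, X) = -3 + 0*X = -3 + 0 = -3)
z(j(6), -4)*10 - F = -3*10 - 1*(-11404) = -30 + 11404 = 11374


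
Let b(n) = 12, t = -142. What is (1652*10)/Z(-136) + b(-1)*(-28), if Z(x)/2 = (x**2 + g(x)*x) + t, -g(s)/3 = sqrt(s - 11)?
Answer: 2*(-34272*sqrt(3) + 219953*I)/(3*(-437*I + 68*sqrt(3))) ≈ -335.58 - 0.11308*I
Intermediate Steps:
g(s) = -3*sqrt(-11 + s) (g(s) = -3*sqrt(s - 11) = -3*sqrt(-11 + s))
Z(x) = -284 + 2*x**2 - 6*x*sqrt(-11 + x) (Z(x) = 2*((x**2 + (-3*sqrt(-11 + x))*x) - 142) = 2*((x**2 - 3*x*sqrt(-11 + x)) - 142) = 2*(-142 + x**2 - 3*x*sqrt(-11 + x)) = -284 + 2*x**2 - 6*x*sqrt(-11 + x))
(1652*10)/Z(-136) + b(-1)*(-28) = (1652*10)/(-284 + 2*(-136)**2 - 6*(-136)*sqrt(-11 - 136)) + 12*(-28) = 16520/(-284 + 2*18496 - 6*(-136)*sqrt(-147)) - 336 = 16520/(-284 + 36992 - 6*(-136)*7*I*sqrt(3)) - 336 = 16520/(-284 + 36992 + 5712*I*sqrt(3)) - 336 = 16520/(36708 + 5712*I*sqrt(3)) - 336 = -336 + 16520/(36708 + 5712*I*sqrt(3))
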